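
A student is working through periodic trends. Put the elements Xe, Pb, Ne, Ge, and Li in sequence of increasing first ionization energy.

First ionization energy rises across a period (greater Z_eff holds electrons more tightly) and falls down a group (valence electrons are farther from the nucleus).
Neither a single period nor a single group — weigh both effects.
Pb > Li: the two effects oppose for this pair; the across-period effect wins (716 vs 520 kJ/mol).
Ge > Pb: they share group 14; the group trend gives Ge the larger value.
Xe > Ge: period and group pull opposite ways; the across-period shift dominates (1170 vs 762 kJ/mol).
Ne > Xe: they share group 18; the group trend gives Ne the larger value.
For reference (kJ/mol): Li 520, Ne 2081, Ge 762, Xe 1170, Pb 716.
So from lowest to highest: Li < Pb < Ge < Xe < Ne.

Li, Pb, Ge, Xe, Ne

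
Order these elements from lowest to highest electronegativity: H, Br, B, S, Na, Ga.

Na < Ga < B < H < S < Br

Smaller atoms with higher effective nuclear charge are more electronegative.
Here both period and group differ, so the two effects have to be weighed against each other.
Ga > Na: period and group pull opposite ways; the across-period shift dominates (1.81 vs 0.93).
B > Ga: they share group 13; the group trend gives B the larger value.
H > B: the two effects oppose for this pair; the down-group effect wins (2.20 vs 2.04).
S > H: period and group pull opposite ways; the across-period shift dominates (2.58 vs 2.20).
Br > S: period and group pull opposite ways; the across-period shift dominates (2.96 vs 2.58).
Approximate values (Pauling): H 2.20, B 2.04, Na 0.93, S 2.58, Ga 1.81, Br 2.96.
So from lowest to highest: Na < Ga < B < H < S < Br.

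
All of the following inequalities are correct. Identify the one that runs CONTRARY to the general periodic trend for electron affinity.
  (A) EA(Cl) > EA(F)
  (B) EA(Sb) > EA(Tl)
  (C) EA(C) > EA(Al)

The general trend: electron affinity increases across a period and decreases down a group.
(A) Cl (period 3, group 17) vs F (period 2, group 17): the stated order contradicts the simple trend.
(B) Sb (period 5, group 15) vs Tl (period 6, group 13): the stated order agrees with the simple trend.
(C) C (period 2, group 14) vs Al (period 3, group 13): the stated order agrees with the simple trend.
The exception is (A): F's small 2p subshell makes the incoming electron feel strong e⁻–e⁻ repulsion, so Cl actually releases more energy on gaining an electron.

(A)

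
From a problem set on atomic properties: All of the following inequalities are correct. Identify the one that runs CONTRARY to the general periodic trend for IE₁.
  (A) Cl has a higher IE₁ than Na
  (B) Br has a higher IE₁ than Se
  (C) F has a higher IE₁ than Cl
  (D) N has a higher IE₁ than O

The general trend: IE₁ increases across a period and decreases down a group.
(A) Cl (period 3, group 17) vs Na (period 3, group 1): the stated order agrees with the simple trend.
(B) Br (period 4, group 17) vs Se (period 4, group 16): the stated order agrees with the simple trend.
(C) F (period 2, group 17) vs Cl (period 3, group 17): the stated order agrees with the simple trend.
(D) N (period 2, group 15) vs O (period 2, group 16): the stated order contradicts the simple trend.
The exception is (D): pairing an electron in O's 2p⁴ costs repulsion energy, so O ionizes more easily than half-filled N (2p³).

(D)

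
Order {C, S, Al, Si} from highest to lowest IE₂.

C > S > Al > Si

The second ionization energy removes an electron from the +1 ion. For each element: C⁺ still has 3 valence electrons; S⁺ still has 5 valence electrons; Al⁺ still has 2 valence electrons; Si⁺ still has 3 valence electrons.
All are still removing valence electrons, so compare the +1 ions as you would atoms: IE_2 generally rises across a period (higher Z_eff) and falls down a group (larger shell), subject to the usual subshell exceptions.
Valence configurations: C⁺ [He]2s²2p¹, S⁺ [Ne]3s²3p³, Al⁺ [Ne]3s², Si⁺ [Ne]3s²3p¹.
Si⁺ loses a lone 3p electron whereas Al⁺ must break into a filled 3s² pair, so IE_2(Al) > IE_2(Si) even though Si has the higher nuclear charge.
The numbers (kJ/mol): C 2353, S 2252, Al 1817, Si 1577.
So the second ionization energies run Si < Al < S < C.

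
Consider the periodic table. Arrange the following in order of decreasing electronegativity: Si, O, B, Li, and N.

Smaller atoms with higher effective nuclear charge are more electronegative.
Here both period and group differ, so the two effects have to be weighed against each other.
Si > Li: period and group pull opposite ways; the across-period shift dominates (1.90 vs 0.98).
B > Si: period and group pull opposite ways; the down-group shift dominates (2.04 vs 1.90).
N > B: both are in period 2; the period trend gives N the larger value.
O > N: O lies to the right of N in period 2, so the across-period effect alone puts O higher.
Approximate values (Pauling): Li 0.98, B 2.04, N 3.04, O 3.44, Si 1.90.
So from highest to lowest: O > N > B > Si > Li.

O > N > B > Si > Li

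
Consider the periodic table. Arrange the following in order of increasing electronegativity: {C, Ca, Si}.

Ca < Si < C

C is in period 2, group 14; Si is in period 3, group 14; Ca is in period 4, group 2.
EN rises left→right (higher Z_eff, smaller atoms) and falls top→bottom (larger, more shielded atoms).
Here both period and group differ, so the two effects have to be weighed against each other.
Si > Ca: relative to Ca, both the across-period and down-group shifts push Si's electronegativity up.
C > Si: C sits above Si in group 14, so the down-group effect alone puts C higher.
Approximate values (Pauling): C 2.55, Si 1.90, Ca 1.00.
So from lowest to highest: Ca < Si < C.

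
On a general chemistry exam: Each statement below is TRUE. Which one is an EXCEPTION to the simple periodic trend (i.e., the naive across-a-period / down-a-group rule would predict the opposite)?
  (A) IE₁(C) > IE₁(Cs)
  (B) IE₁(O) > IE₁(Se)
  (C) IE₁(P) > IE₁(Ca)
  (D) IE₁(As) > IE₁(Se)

The general trend: first ionisation energy increases across a period and decreases down a group.
(A) C (period 2, group 14) vs Cs (period 6, group 1): the stated order agrees with the simple trend.
(B) O (period 2, group 16) vs Se (period 4, group 16): the stated order agrees with the simple trend.
(C) P (period 3, group 15) vs Ca (period 4, group 2): the stated order agrees with the simple trend.
(D) As (period 4, group 15) vs Se (period 4, group 16): the stated order contradicts the simple trend.
The exception is (D): Se (4p⁴) ionizes more easily than half-filled As (4p³).

(D)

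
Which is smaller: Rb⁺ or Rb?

Rb⁺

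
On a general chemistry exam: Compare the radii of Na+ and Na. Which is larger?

Forming Na+ removes 1 electron from Na. Fewer electrons for the same nuclear charge means less shielding and a higher Z_eff on the remaining electrons, and for main-group metals the entire outer shell is lost.
A cation is smaller than its parent atom: Na+ < Na.

Na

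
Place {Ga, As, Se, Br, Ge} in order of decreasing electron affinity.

Br > Se > Ge > As > Ga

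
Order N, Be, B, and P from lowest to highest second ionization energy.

Be < P < B < N

Consider each +1 ion: N⁺ still has 4 valence electrons; Be⁺ still has 1 valence electron; B⁺ still has 2 valence electrons; P⁺ still has 4 valence electrons.
All are still removing valence electrons, so compare the +1 ions as you would atoms: IE_2 generally rises across a period (higher Z_eff) and falls down a group (larger shell), subject to the usual subshell exceptions.
Valence configurations: N⁺ [He]2s²2p², Be⁺ [He]2s¹, B⁺ [He]2s², P⁺ [Ne]3s²3p².
The numbers (kJ/mol): N 2856, Be 1757, B 2427, P 1907.
Hence IE_2: Be < P < B < N.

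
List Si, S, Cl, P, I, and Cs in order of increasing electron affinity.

Adding an electron releases more energy for atoms nearer the top right (short of the noble gases).
Neither a single period nor a single group — weigh both effects.
P > Cs: relative to Cs, both the across-period and down-group shifts push P's electron affinity up.
Si > P: this pair runs against the simple trend — see the exception note.
S > Si: S lies to the right of Si in period 3, so the across-period effect alone puts S higher.
I > S: period and group pull opposite ways; the across-period shift dominates (295 vs 200 kJ/mol).
Cl > I: they share group 17; the group trend gives Cl the larger value.
Note the exception: Si has a higher electron affinity than P, contrary to the simple trend — adding an electron to P's half-filled 3p³ is unfavourable, so Si (3p²) has the more exothermic EA.
Tabulated electron affinity (kJ/mol): Si 134, P 72, S 200, Cl 349, I 295, Cs 46.
So from lowest to highest: Cs < P < Si < S < I < Cl.

Cs < P < Si < S < I < Cl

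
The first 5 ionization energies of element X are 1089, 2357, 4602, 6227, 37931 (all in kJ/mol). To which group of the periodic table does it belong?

Group 14

Look for the largest jump between consecutive ionization energies: IE5/IE4 ≈ 6.1, far larger than any earlier ratio.
That jump marks the point where a core electron is being removed. So the atom has 4 valence electrons.
A main-group element with 4 valence electrons is in group 14.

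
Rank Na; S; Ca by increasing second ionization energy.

Ca, S, Na

Consider each +1 ion: Na⁺ is the bare [Ne] core; S⁺ still has 5 valence electrons; Ca⁺ still has 1 valence electron.
Core electrons are held far more tightly than valence electrons, so Na tops the IE_2 order.
Valence configurations: S⁺ [Ne]3s²3p³, Ca⁺ [Ar]4s¹.
Approximate IE_2 values (kJ/mol): Na 4562, S 2252, Ca 1145.
So the second ionization energies run Ca < S < Na.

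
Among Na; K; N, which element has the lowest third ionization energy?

K

After 2 electrons have been removed, what remains? Na²⁺ is already 1 electron into the core; K²⁺ is already 1 electron into the core; N²⁺ still has 3 valence electrons.
Usually core removal costs more than valence removal, but here the competition is close: a tightly held n=2 valence electron can cost more to remove than an n=3 core electron, so the actual values have to decide it.
Approximate IE_3 values (kJ/mol): Na 6910, K 4420, N 4578.
So the third ionization energies run K < N < Na.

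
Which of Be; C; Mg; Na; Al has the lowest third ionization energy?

IE_3 is the cost of taking one more electron from the +2 cation: Be²⁺ is the bare [He] core; C²⁺ still has 2 valence electrons; Mg²⁺ is the bare [Ne] core; Na²⁺ is already 1 electron into the core; Al²⁺ still has 1 valence electron.
Pulling an electron out of a noble-gas core costs far more than removing a remaining valence electron, so Na, Mg and Be sit at the high end of IE_3.
Valence configurations: C²⁺ [He]2s², Al²⁺ [Ne]3s¹.
The numbers (kJ/mol): Be 14849, C 4620, Mg 7733, Na 6910, Al 2745.
Hence IE_3: Al < C < Na < Mg < Be.

Al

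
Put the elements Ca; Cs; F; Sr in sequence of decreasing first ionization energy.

F, Ca, Sr, Cs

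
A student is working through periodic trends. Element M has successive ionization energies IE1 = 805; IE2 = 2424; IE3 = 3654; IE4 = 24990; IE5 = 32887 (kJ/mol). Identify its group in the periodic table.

Group 13

Look for the largest jump between consecutive ionization energies: IE4/IE3 ≈ 6.8, far larger than any earlier ratio.
That jump marks the point where a core electron is being removed. So the atom has 3 valence electrons.
A main-group element with 3 valence electrons is in group 13.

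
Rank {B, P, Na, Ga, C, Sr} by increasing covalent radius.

C, B, P, Ga, Na, Sr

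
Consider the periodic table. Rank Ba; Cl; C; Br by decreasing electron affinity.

Cl > Br > C > Ba

C is in period 2, group 14; Cl is in period 3, group 17; Br is in period 4, group 17; Ba is in period 6, group 2.
Atoms with high Z_eff and room in the valence shell (especially the halogens) have the most exothermic electron affinities.
Here both period and group differ, so the two effects have to be weighed against each other.
C > Ba: relative to Ba, both the across-period and down-group shifts push C's electron affinity up.
Br > C: the two effects oppose for this pair; the across-period effect wins (325 vs 122 kJ/mol).
Cl > Br: they share group 17; the group trend gives Cl the larger value.
For reference (kJ/mol): C 122, Cl 349, Br 325, Ba 14.
So from highest to lowest: Cl > Br > C > Ba.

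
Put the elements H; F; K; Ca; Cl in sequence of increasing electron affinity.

Ca, K, H, F, Cl

H is in period 1, group 1; F is in period 2, group 17; Cl is in period 3, group 17; K is in period 4, group 1; Ca is in period 4, group 2.
Electron affinity generally becomes more exothermic across a period toward the halogens and less exothermic down a group.
Neither a single period nor a single group — weigh both effects.
K > Ca: this pair runs against the simple trend — see the exception note.
H > K: they share group 1; the group trend gives H the larger value.
F > H: the two effects oppose for this pair; the across-period effect wins (328 vs 73 kJ/mol).
Cl > F: this pair runs against the simple trend — see the exception note.
Note the exception: K has a higher electron affinity than Ca, contrary to the simple trend — adding an electron to Ca (ns²) has to open a new, higher-energy np subshell, which is unfavourable.
Note the exception: Cl has a higher electron affinity than F, contrary to the simple trend — F's small 2p subshell makes the incoming electron feel strong e⁻–e⁻ repulsion, so Cl actually releases more energy on gaining an electron.
Approximate values (kJ/mol): H 73, F 328, Cl 349, K 48, Ca 2.
So from lowest to highest: Ca < K < H < F < Cl.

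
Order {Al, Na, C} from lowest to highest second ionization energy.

The second ionization energy removes an electron from the +1 ion. For each element: Al⁺ still has 2 valence electrons; Na⁺ is the bare [Ne] core; C⁺ still has 3 valence electrons.
Breaking into a closed-shell core is much more expensive than removing a leftover valence electron — Na has the largest IE_2 here.
Valence configurations: Al⁺ [Ne]3s², C⁺ [He]2s²2p¹.
The numbers (kJ/mol): Al 1817, Na 4562, C 2353.
Overall IE_2 order: Al < C < Na.

Al, C, Na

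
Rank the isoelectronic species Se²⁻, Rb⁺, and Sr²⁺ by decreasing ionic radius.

All of these have 36 electrons, so size is governed by nuclear charge alone: the more protons, the stronger the pull on the same electron cloud, and the smaller the ion.
Nuclear charges: Sr²⁺ (Z=38), Rb⁺ (Z=37), Se²⁻ (Z=34).
Largest to smallest: Se²⁻ > Rb⁺ > Sr²⁺.

Se²⁻ > Rb⁺ > Sr²⁺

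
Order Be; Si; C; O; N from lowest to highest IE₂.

After 1 electron has been removed, what remains? Be⁺ still has 1 valence electron; Si⁺ still has 3 valence electrons; C⁺ still has 3 valence electrons; O⁺ still has 5 valence electrons; N⁺ still has 4 valence electrons.
All are still removing valence electrons, so compare the +1 ions as you would atoms: IE_2 generally rises across a period (higher Z_eff) and falls down a group (larger shell), subject to the usual subshell exceptions.
Valence configurations: Be⁺ [He]2s¹, Si⁺ [Ne]3s²3p¹, C⁺ [He]2s²2p¹, O⁺ [He]2s²2p³, N⁺ [He]2s²2p².
Approximate IE_2 values (kJ/mol): Be 1757, Si 1577, C 2353, O 3388, N 2856.
Overall IE_2 order: Si < Be < C < N < O.

Si, Be, C, N, O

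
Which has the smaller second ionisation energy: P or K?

IE_2 is the cost of taking one more electron from the +1 cation: P⁺ still has 4 valence electrons; K⁺ is the bare [Ar] core.
Breaking into a closed-shell core is much more expensive than removing a leftover valence electron — K has the largest IE_2 here.
Approximate IE_2 values (kJ/mol): P 1907, K 3052.
Putting it together, IE_2: P < K.

P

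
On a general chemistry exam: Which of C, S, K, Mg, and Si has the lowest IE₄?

IE_4 is the cost of taking one more electron from the +3 cation: C³⁺ still has 1 valence electron; S³⁺ still has 3 valence electrons; K³⁺ is already 2 electrons into the core; Mg³⁺ is already 1 electron into the core; Si³⁺ still has 1 valence electron.
Usually core removal costs more than valence removal, but here the competition is close: a tightly held n=2 valence electron can cost more to remove than an n=3 core electron, so the actual values have to decide it.
Valence configurations: C³⁺ [He]2s¹, S³⁺ [Ne]3s²3p¹, Si³⁺ [Ne]3s¹.
Tabulated IE_4 (kJ/mol): C 6223, S 4556, K 5877, Mg 10543, Si 4356.
Overall IE_4 order: Si < S < K < C < Mg.

Si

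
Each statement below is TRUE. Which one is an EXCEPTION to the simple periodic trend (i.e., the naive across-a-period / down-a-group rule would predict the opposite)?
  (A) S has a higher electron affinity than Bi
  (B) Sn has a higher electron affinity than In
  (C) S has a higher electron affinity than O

(C)

The general trend: electron affinity increases across a period and decreases down a group.
(A) S (period 3, group 16) vs Bi (period 6, group 15): the stated order agrees with the simple trend.
(B) Sn (period 5, group 14) vs In (period 5, group 13): the stated order agrees with the simple trend.
(C) S (period 3, group 16) vs O (period 2, group 16): the stated order contradicts the simple trend.
The exception is (C): the compact 2p subshell of O repels the added electron more than S's larger 3p does.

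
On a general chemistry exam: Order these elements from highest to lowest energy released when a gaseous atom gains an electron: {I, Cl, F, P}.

Cl > F > I > P

F is in period 2, group 17; P is in period 3, group 15; Cl is in period 3, group 17; I is in period 5, group 17.
Atoms with high Z_eff and room in the valence shell (especially the halogens) have the most exothermic electron affinities.
Here both period and group differ, so the two effects have to be weighed against each other.
I > P: period and group pull opposite ways; the across-period shift dominates (295 vs 72 kJ/mol).
F > I: they share group 17; the group trend gives F the larger value.
Cl > F: this pair runs against the simple trend — see the exception note.
Note the exception: Cl has a higher electron affinity than F, contrary to the simple trend — F's small 2p subshell makes the incoming electron feel strong e⁻–e⁻ repulsion, so Cl actually releases more energy on gaining an electron.
Approximate values (kJ/mol): F 328, P 72, Cl 349, I 295.
So from highest to lowest: Cl > F > I > P.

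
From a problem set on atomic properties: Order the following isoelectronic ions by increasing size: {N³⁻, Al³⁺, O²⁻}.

All of these have 10 electrons, so size is governed by nuclear charge alone: the more protons, the stronger the pull on the same electron cloud, and the smaller the ion.
Nuclear charges: Al³⁺ (Z=13), O²⁻ (Z=8), N³⁻ (Z=7).
Smallest to largest: Al³⁺ < O²⁻ < N³⁻.

Al³⁺, O²⁻, N³⁻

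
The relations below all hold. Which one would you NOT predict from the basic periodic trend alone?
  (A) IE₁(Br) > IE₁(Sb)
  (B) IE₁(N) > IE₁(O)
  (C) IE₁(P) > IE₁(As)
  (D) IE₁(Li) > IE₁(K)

The general trend: first ionization energy increases across a period and decreases down a group.
(A) Br (period 4, group 17) vs Sb (period 5, group 15): the stated order agrees with the simple trend.
(B) N (period 2, group 15) vs O (period 2, group 16): the stated order contradicts the simple trend.
(C) P (period 3, group 15) vs As (period 4, group 15): the stated order agrees with the simple trend.
(D) Li (period 2, group 1) vs K (period 4, group 1): the stated order agrees with the simple trend.
The exception is (B): pairing an electron in O's 2p⁴ costs repulsion energy, so O ionizes more easily than half-filled N (2p³).

(B)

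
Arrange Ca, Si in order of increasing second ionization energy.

Consider each +1 ion: Ca⁺ still has 1 valence electron; Si⁺ still has 3 valence electrons.
All are still removing valence electrons, so compare the +1 ions as you would atoms: IE_2 generally rises across a period (higher Z_eff) and falls down a group (larger shell), subject to the usual subshell exceptions.
Valence configurations: Ca⁺ [Ar]4s¹, Si⁺ [Ne]3s²3p¹.
Tabulated IE_2 (kJ/mol): Ca 1145, Si 1577.
So the second ionization energies run Ca < Si.

Ca < Si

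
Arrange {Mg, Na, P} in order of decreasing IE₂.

Na, P, Mg

After 1 electron has been removed, what remains? Mg⁺ still has 1 valence electron; Na⁺ is the bare [Ne] core; P⁺ still has 4 valence electrons.
Pulling an electron out of a noble-gas core costs far more than removing a remaining valence electron, so Na sits at the high end of IE_2.
Valence configurations: Mg⁺ [Ne]3s¹, P⁺ [Ne]3s²3p².
Approximate IE_2 values (kJ/mol): Mg 1451, Na 4562, P 1907.
Hence IE_2: Mg < P < Na.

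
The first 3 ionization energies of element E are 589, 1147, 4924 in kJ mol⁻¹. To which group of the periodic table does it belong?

Look for the largest jump between consecutive ionization energies: IE3/IE2 ≈ 4.3, far larger than any earlier ratio.
That jump marks the point where a core electron is being removed. So the atom has 2 valence electrons.
A main-group element with 2 valence electrons is in group 2.

Group 2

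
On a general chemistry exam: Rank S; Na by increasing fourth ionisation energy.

S < Na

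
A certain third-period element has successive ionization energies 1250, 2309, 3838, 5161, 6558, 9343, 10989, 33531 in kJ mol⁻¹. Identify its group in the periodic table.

Group 17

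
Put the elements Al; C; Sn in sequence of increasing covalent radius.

C, Al, Sn

C is in period 2, group 14; Al is in period 3, group 13; Sn is in period 5, group 14.
Moving right in a period, electrons are added to the same shell under a stronger nuclear pull, so atoms get smaller; moving down, a new shell is opened and atoms get larger.
Here both period and group differ, so the two effects have to be weighed against each other.
Al > C: both effects reinforce here, so Al is clearly the larger of the two.
Sn > Al: the two effects oppose for this pair; the down-group effect wins (140 vs 126 pm).
Tabulated atomic radius (pm): C 75, Al 126, Sn 140.
So from smallest to largest: C < Al < Sn.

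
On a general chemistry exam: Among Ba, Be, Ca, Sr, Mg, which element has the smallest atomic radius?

Be

Be is in period 2, group 2; Mg is in period 3, group 2; Ca is in period 4, group 2; Sr is in period 5, group 2; Ba is in period 6, group 2.
Across a period the added protons contract the valence shell; down a group each new principal shell makes the atom larger.
All are in group 2, so atomic radius increases down the group.
The smallest atomic radius among these belongs to Be.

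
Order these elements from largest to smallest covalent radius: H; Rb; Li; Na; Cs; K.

Cs, Rb, K, Na, Li, H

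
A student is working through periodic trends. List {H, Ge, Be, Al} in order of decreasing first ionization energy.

Removing the outermost electron gets harder across a period and easier down a group.
A diagonal step moves right (one effect) and down (the opposite effect) at once.
Ge > Al: the two effects oppose for this pair; the across-period effect wins (762 vs 578 kJ/mol).
Be > Ge: period and group pull opposite ways; the down-group shift dominates (900 vs 762 kJ/mol).
H > Be: the two effects oppose for this pair; the down-group effect wins (1312 vs 900 kJ/mol).
Tabulated first ionization energy (kJ/mol): H 1312, Be 900, Al 578, Ge 762.
So from highest to lowest: H > Be > Ge > Al.

H, Be, Ge, Al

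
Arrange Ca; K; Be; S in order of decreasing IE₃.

Be > Ca > K > S

The third ionization energy removes an electron from the +2 ion. For each element: Ca²⁺ is the bare [Ar] core; K²⁺ is already 1 electron into the core; Be²⁺ is the bare [He] core; S²⁺ still has 4 valence electrons.
Pulling an electron out of a noble-gas core costs far more than removing a remaining valence electron, so K, Ca and Be sit at the high end of IE_3.
Approximate IE_3 values (kJ/mol): Ca 4912, K 4420, Be 14849, S 3357.
Hence IE_3: S < K < Ca < Be.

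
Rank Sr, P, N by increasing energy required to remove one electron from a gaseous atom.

N is in period 2, group 15; P is in period 3, group 15; Sr is in period 5, group 2.
Across a period the outer electron is held more tightly (higher IE₁); down a group it sits in a higher shell, more shielded, and comes off more easily.
Here both period and group differ, so the two effects have to be weighed against each other.
P > Sr: both effects reinforce here, so P is clearly the higher of the two.
N > P: N sits above P in group 15, so the down-group effect alone puts N higher.
Tabulated first ionization energy (kJ/mol): N 1402, P 1012, Sr 550.
So from lowest to highest: Sr < P < N.

Sr, P, N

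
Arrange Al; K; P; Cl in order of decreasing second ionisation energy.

After 1 electron has been removed, what remains? Al⁺ still has 2 valence electrons; K⁺ is the bare [Ar] core; P⁺ still has 4 valence electrons; Cl⁺ still has 6 valence electrons.
Core electrons are held far more tightly than valence electrons, so K tops the IE_2 order.
Valence configurations: Al⁺ [Ne]3s², P⁺ [Ne]3s²3p², Cl⁺ [Ne]3s²3p⁴.
Tabulated IE_2 (kJ/mol): Al 1817, K 3052, P 1907, Cl 2298.
So the second ionization energies run Al < P < Cl < K.

K > Cl > P > Al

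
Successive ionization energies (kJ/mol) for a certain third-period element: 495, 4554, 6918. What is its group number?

Look for the largest jump between consecutive ionization energies: IE2/IE1 ≈ 9.2, far larger than any earlier ratio.
That jump marks the point where a core electron is being removed. So the atom has 1 valence electron.
A main-group element with 1 valence electron is in group 1.

Group 1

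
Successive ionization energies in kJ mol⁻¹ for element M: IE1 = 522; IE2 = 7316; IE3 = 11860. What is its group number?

Group 1

Look for the largest jump between consecutive ionization energies: IE2/IE1 ≈ 14.0, far larger than any earlier ratio.
That jump marks the point where a core electron is being removed. So the atom has 1 valence electron.
A main-group element with 1 valence electron is in group 1.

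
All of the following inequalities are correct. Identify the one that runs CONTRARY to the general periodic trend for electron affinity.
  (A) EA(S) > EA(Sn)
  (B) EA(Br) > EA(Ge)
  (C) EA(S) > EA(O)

The general trend: electron affinity increases across a period and decreases down a group.
(A) S (period 3, group 16) vs Sn (period 5, group 14): the stated order agrees with the simple trend.
(B) Br (period 4, group 17) vs Ge (period 4, group 14): the stated order agrees with the simple trend.
(C) S (period 3, group 16) vs O (period 2, group 16): the stated order contradicts the simple trend.
The exception is (C): the compact 2p subshell of O repels the added electron more than S's larger 3p does.

(C)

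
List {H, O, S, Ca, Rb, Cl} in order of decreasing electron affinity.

Cl > S > O > H > Rb > Ca

H is in period 1, group 1; O is in period 2, group 16; S is in period 3, group 16; Cl is in period 3, group 17; Ca is in period 4, group 2; Rb is in period 5, group 1.
Atoms with high Z_eff and room in the valence shell (especially the halogens) have the most exothermic electron affinities.
Here both period and group differ, so the two effects have to be weighed against each other.
Rb > Ca: this pair runs against the simple trend — see the exception note.
H > Rb: they share group 1; the group trend gives H the larger value.
O > H: period and group pull opposite ways; the across-period shift dominates (141 vs 73 kJ/mol).
S > O: this pair runs against the simple trend — see the exception note.
Cl > S: Cl lies to the right of S in period 3, so the across-period effect alone puts Cl higher.
Note the exception: Rb has a higher electron affinity than Ca, contrary to the simple trend — adding an electron to Ca (ns²) has to open a new, higher-energy np subshell, which is unfavourable.
Note the exception: S has a higher electron affinity than O, contrary to the simple trend — the compact 2p subshell of O repels the added electron more than S's larger 3p does.
Tabulated electron affinity (kJ/mol): H 73, O 141, S 200, Cl 349, Ca 2, Rb 47.
So from highest to lowest: Cl > S > O > H > Rb > Ca.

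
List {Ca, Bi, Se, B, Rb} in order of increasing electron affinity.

B is in period 2, group 13; Ca is in period 4, group 2; Se is in period 4, group 16; Rb is in period 5, group 1; Bi is in period 6, group 15.
Adding an electron releases more energy for atoms nearer the top right (short of the noble gases).
Here both period and group differ, so the two effects have to be weighed against each other.
B > Ca: relative to Ca, both the across-period and down-group shifts push B's electron affinity up.
Rb > B: this pair runs against the simple trend — see the exception note.
Bi > Rb: period and group pull opposite ways; the across-period shift dominates (91 vs 47 kJ/mol).
Se > Bi: both effects reinforce here, so Se is clearly the higher of the two.
Note the exception: Rb has a higher electron affinity than B, contrary to the simple trend — B's ns²np¹ configuration gives only a small electron affinity — the sparsely filled np subshell binds an added electron weakly.
Note the exception: Rb has a higher electron affinity than Ca, contrary to the simple trend — adding an electron to Ca (ns²) has to open a new, higher-energy np subshell, which is unfavourable.
Approximate values (kJ/mol): B 27, Ca 2, Se 195, Rb 47, Bi 91.
So from lowest to highest: Ca < B < Rb < Bi < Se.

Ca < B < Rb < Bi < Se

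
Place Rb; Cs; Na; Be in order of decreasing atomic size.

Cs, Rb, Na, Be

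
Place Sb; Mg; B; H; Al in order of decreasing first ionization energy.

H, Sb, B, Mg, Al

H is in period 1, group 1; B is in period 2, group 13; Mg is in period 3, group 2; Al is in period 3, group 13; Sb is in period 5, group 15.
IE₁ increases left→right with effective nuclear charge and decreases top→bottom as the valence shell moves farther out.
Here both period and group differ, so the two effects have to be weighed against each other.
Mg > Al: this pair runs against the simple trend — see the exception note.
B > Mg: relative to Mg, both the across-period and down-group shifts push B's first ionization energy up.
Sb > B: period and group pull opposite ways; the across-period shift dominates (831 vs 801 kJ/mol).
H > Sb: the two effects oppose for this pair; the down-group effect wins (1312 vs 831 kJ/mol).
Note the exception: Mg has a higher first ionization energy than Al, contrary to the simple trend — Al's single 3p electron is easier to remove than one from Mg's filled 3s².
Approximate values (kJ/mol): H 1312, B 801, Mg 738, Al 578, Sb 831.
So from highest to lowest: H > Sb > B > Mg > Al.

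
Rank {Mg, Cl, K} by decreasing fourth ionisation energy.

Mg, K, Cl

The fourth ionization energy removes an electron from the +3 ion. For each element: Mg³⁺ is already 1 electron into the core; Cl³⁺ still has 4 valence electrons; K³⁺ is already 2 electrons into the core.
Pulling an electron out of a noble-gas core costs far more than removing a remaining valence electron, so K and Mg sit at the high end of IE_4.
Tabulated IE_4 (kJ/mol): Mg 10543, Cl 5159, K 5877.
Hence IE_4: Cl < K < Mg.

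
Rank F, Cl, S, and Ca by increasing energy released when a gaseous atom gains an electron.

Electron affinity generally becomes more exothermic across a period toward the halogens and less exothermic down a group.
Here both period and group differ, so the two effects have to be weighed against each other.
S > Ca: both effects reinforce here, so S is clearly the higher of the two.
F > S: both effects reinforce here, so F is clearly the higher of the two.
Cl > F: this pair runs against the simple trend — see the exception note.
Note the exception: Cl has a higher electron affinity than F, contrary to the simple trend — F's small 2p subshell makes the incoming electron feel strong e⁻–e⁻ repulsion, so Cl actually releases more energy on gaining an electron.
Tabulated electron affinity (kJ/mol): F 328, S 200, Cl 349, Ca 2.
So from lowest to highest: Ca < S < F < Cl.

Ca < S < F < Cl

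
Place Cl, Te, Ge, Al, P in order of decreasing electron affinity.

Cl > Te > Ge > P > Al

Al is in period 3, group 13; P is in period 3, group 15; Cl is in period 3, group 17; Ge is in period 4, group 14; Te is in period 5, group 16.
Atoms with high Z_eff and room in the valence shell (especially the halogens) have the most exothermic electron affinities.
Neither a single period nor a single group — weigh both effects.
P > Al: both are in period 3; the period trend gives P the larger value.
Ge > P: this pair runs against the simple trend — see the exception note.
Te > Ge: period and group pull opposite ways; the across-period shift dominates (190 vs 119 kJ/mol).
Cl > Te: both effects reinforce here, so Cl is clearly the higher of the two.
Note the exception: Ge has a higher electron affinity than P, contrary to the simple trend — adding an electron to P's half-filled np³ subshell costs electron-pairing energy.
For reference (kJ/mol): Al 42, P 72, Cl 349, Ge 119, Te 190.
So from highest to lowest: Cl > Te > Ge > P > Al.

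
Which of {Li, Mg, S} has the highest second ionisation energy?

After 1 electron has been removed, what remains? Li⁺ is the bare [He] core; Mg⁺ still has 1 valence electron; S⁺ still has 5 valence electrons.
Breaking into a closed-shell core is much more expensive than removing a leftover valence electron — Li has the largest IE_2 here.
Valence configurations: Mg⁺ [Ne]3s¹, S⁺ [Ne]3s²3p³.
Approximate IE_2 values (kJ/mol): Li 7298, Mg 1451, S 2252.
So the second ionization energies run Mg < S < Li.

Li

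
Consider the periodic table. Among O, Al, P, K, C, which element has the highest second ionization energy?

The second ionization energy removes an electron from the +1 ion. For each element: O⁺ still has 5 valence electrons; Al⁺ still has 2 valence electrons; P⁺ still has 4 valence electrons; K⁺ is the bare [Ar] core; C⁺ still has 3 valence electrons.
Usually core removal costs more than valence removal, but here the competition is close: a tightly held n=2 valence electron can cost more to remove than an n=3 core electron, so the actual values have to decide it.
Valence configurations: O⁺ [He]2s²2p³, Al⁺ [Ne]3s², P⁺ [Ne]3s²3p², C⁺ [He]2s²2p¹.
The numbers (kJ/mol): O 3388, Al 1817, P 1907, K 3052, C 2353.
Putting it together, IE_2: Al < P < C < K < O.

O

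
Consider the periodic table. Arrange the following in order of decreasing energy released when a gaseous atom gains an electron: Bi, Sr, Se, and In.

Atoms with high Z_eff and room in the valence shell (especially the halogens) have the most exothermic electron affinities.
These span different periods and groups, so the two trends combine.
In > Sr: both are in period 5; the period trend gives In the larger value.
Bi > In: period and group pull opposite ways; the across-period shift dominates (91 vs 29 kJ/mol).
Se > Bi: both effects reinforce here, so Se is clearly the higher of the two.
For reference (kJ/mol): Se 195, Sr 5, In 29, Bi 91.
So from highest to lowest: Se > Bi > In > Sr.

Se > Bi > In > Sr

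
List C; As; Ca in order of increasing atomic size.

C is in period 2, group 14; Ca is in period 4, group 2; As is in period 4, group 15.
Across a period the added protons contract the valence shell; down a group each new principal shell makes the atom larger.
These span different periods and groups, so the two trends combine.
As > C: the two effects oppose for this pair; the down-group effect wins (121 vs 75 pm).
Ca > As: both are in period 4; the period trend gives Ca the larger value.
Tabulated atomic radius (pm): C 75, Ca 171, As 121.
So from smallest to largest: C < As < Ca.

C, As, Ca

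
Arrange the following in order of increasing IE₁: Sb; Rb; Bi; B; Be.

Rb, Bi, B, Sb, Be

Be is in period 2, group 2; B is in period 2, group 13; Rb is in period 5, group 1; Sb is in period 5, group 15; Bi is in period 6, group 15.
Removing the outermost electron gets harder across a period and easier down a group.
Neither a single period nor a single group — weigh both effects.
Bi > Rb: period and group pull opposite ways; the across-period shift dominates (703 vs 403 kJ/mol).
B > Bi: the two effects oppose for this pair; the down-group effect wins (801 vs 703 kJ/mol).
Sb > B: period and group pull opposite ways; the across-period shift dominates (831 vs 801 kJ/mol).
Be > Sb: period and group pull opposite ways; the down-group shift dominates (900 vs 831 kJ/mol).
Note the exception: Be has a higher first ionization energy than B, contrary to the simple trend — removing B's lone 2p electron is easier than breaking Be's filled 2s².
For reference (kJ/mol): Be 900, B 801, Rb 403, Sb 831, Bi 703.
So from lowest to highest: Rb < Bi < B < Sb < Be.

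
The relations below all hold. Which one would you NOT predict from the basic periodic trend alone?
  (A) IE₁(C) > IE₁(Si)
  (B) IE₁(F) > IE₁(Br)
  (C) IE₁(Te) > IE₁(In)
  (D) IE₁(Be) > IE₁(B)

(D)

The general trend: IE₁ increases across a period and decreases down a group.
(A) C (period 2, group 14) vs Si (period 3, group 14): the stated order agrees with the simple trend.
(B) F (period 2, group 17) vs Br (period 4, group 17): the stated order agrees with the simple trend.
(C) Te (period 5, group 16) vs In (period 5, group 13): the stated order agrees with the simple trend.
(D) Be (period 2, group 2) vs B (period 2, group 13): the stated order contradicts the simple trend.
The exception is (D): removing B's lone 2p electron is easier than breaking Be's filled 2s².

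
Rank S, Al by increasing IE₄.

S, Al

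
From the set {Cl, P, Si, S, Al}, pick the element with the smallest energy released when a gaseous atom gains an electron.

Al

Al is in period 3, group 13; Si is in period 3, group 14; P is in period 3, group 15; S is in period 3, group 16; Cl is in period 3, group 17.
Atoms with high Z_eff and room in the valence shell (especially the halogens) have the most exothermic electron affinities.
All lie in period 3; the across-period trend (electron affinity increases left to right) applies, with the exception below.
Note the exception: Si has a higher electron affinity than P, contrary to the simple trend — adding an electron to P's half-filled 3p³ is unfavourable, so Si (3p²) has the more exothermic EA.
For reference (kJ/mol): Al 42, Si 134, P 72, S 200, Cl 349.
The smallest energy released when a gaseous atom gains an electron among these belongs to Al.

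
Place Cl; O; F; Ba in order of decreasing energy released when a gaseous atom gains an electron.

Cl, F, O, Ba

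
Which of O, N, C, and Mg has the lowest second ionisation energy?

Mg

Consider each +1 ion: O⁺ still has 5 valence electrons; N⁺ still has 4 valence electrons; C⁺ still has 3 valence electrons; Mg⁺ still has 1 valence electron.
All are still removing valence electrons, so compare the +1 ions as you would atoms: IE_2 generally rises across a period (higher Z_eff) and falls down a group (larger shell), subject to the usual subshell exceptions.
Valence configurations: O⁺ [He]2s²2p³, N⁺ [He]2s²2p², C⁺ [He]2s²2p¹, Mg⁺ [Ne]3s¹.
Tabulated IE_2 (kJ/mol): O 3388, N 2856, C 2353, Mg 1451.
So the second ionization energies run Mg < C < N < O.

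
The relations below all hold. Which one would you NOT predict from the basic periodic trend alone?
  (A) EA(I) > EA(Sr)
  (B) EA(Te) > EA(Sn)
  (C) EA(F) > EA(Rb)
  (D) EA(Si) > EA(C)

(D)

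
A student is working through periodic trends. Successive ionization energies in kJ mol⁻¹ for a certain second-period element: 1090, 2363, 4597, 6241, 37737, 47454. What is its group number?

Look for the largest jump between consecutive ionization energies: IE5/IE4 ≈ 6.0, far larger than any earlier ratio.
That jump marks the point where a core electron is being removed. So the atom has 4 valence electrons.
A main-group element with 4 valence electrons is in group 14.

Group 14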